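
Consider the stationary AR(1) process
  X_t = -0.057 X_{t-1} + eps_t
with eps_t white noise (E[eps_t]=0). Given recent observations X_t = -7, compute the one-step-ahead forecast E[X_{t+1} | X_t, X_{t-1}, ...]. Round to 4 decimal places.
E[X_{t+1} \mid \mathcal F_t] = 0.3990

For an AR(p) model X_t = c + sum_i phi_i X_{t-i} + eps_t, the
one-step-ahead conditional mean is
  E[X_{t+1} | X_t, ...] = c + sum_i phi_i X_{t+1-i}.
Substitute known values:
  E[X_{t+1} | ...] = (-0.057) * (-7)
                   = 0.3990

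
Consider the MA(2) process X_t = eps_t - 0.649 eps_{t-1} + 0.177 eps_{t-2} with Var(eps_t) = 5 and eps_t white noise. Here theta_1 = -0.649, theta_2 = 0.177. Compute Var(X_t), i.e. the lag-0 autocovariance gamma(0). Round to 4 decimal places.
\gamma(0) = 7.2627

For an MA(q) process X_t = eps_t + sum_i theta_i eps_{t-i} with
Var(eps_t) = sigma^2, the variance is
  gamma(0) = sigma^2 * (1 + sum_i theta_i^2).
  sum_i theta_i^2 = (-0.649)^2 + (0.177)^2 = 0.421201 + 0.031329 = 0.45253.
  gamma(0) = 5 * (1 + 0.45253) = 5 * 1.45253 = 7.26265, which rounds to 7.2627.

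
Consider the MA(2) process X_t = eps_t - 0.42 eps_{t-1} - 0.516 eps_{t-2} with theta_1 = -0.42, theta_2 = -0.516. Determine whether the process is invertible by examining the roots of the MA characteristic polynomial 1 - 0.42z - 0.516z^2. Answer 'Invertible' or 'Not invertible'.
\text{Invertible}

The MA(q) characteristic polynomial is P(z) = 1 - 0.42z - 0.516z^2.
Invertibility requires all roots to lie outside the unit circle, i.e. |z| > 1 for every root.
Set 1 + (-0.42) z + (-0.516) z^2 = 0, i.e. a z^2 + b z + c = 0 with a = -0.516, b = -0.42, c = 1.
Discriminant D = b^2 - 4ac = (-0.42)^2 - 4*(-0.516)*1 = 0.1764 - (-2.064) = 2.2404.
D >= 0, so the roots are real: z = (-b +/- sqrt(D)) / (2a) = (0.42 +/- 1.496797) / (-1.032).
  z_1 = (0.42 + 1.496797) / (-1.032) = -1.8574,   |z_1| = 1.8574.
  z_2 = (0.42 - 1.496797) / (-1.032) = 1.0434,   |z_2| = 1.0434.
Moduli of all roots: 1.8574, 1.0434.
All moduli strictly greater than 1? Yes.
Verdict: Invertible.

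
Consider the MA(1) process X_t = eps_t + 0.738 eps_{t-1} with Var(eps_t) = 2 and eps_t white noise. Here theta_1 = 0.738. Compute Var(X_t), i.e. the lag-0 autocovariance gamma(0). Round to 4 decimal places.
\gamma(0) = 3.0893

For an MA(q) process X_t = eps_t + sum_i theta_i eps_{t-i} with
Var(eps_t) = sigma^2, the variance is
  gamma(0) = sigma^2 * (1 + sum_i theta_i^2).
  sum_i theta_i^2 = (0.738)^2 = 0.544644.
  gamma(0) = 2 * (1 + 0.544644) = 2 * 1.544644 = 3.089288, which rounds to 3.0893.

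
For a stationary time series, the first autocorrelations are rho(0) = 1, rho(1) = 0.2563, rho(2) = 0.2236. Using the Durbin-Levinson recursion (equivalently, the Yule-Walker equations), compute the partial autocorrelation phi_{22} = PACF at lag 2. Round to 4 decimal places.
\phi_{22} = 0.1690

The PACF at lag k is phi_{kk}, the last component of the solution
to the Yule-Walker system G_k phi = r_k where
  (G_k)_{ij} = rho(|i - j|), (r_k)_i = rho(i), i,j = 1..k.
Equivalently, Durbin-Levinson gives phi_{kk} iteratively:
  phi_{11} = rho(1)
  phi_{kk} = [rho(k) - sum_{j=1..k-1} phi_{k-1,j} rho(k-j)]
            / [1 - sum_{j=1..k-1} phi_{k-1,j} rho(j)],
  phi_{k,j} = phi_{k-1,j} - phi_{kk} phi_{k-1,k-j},  j = 1..k-1.
Step k = 1:
  phi_11 = rho(1) = 0.2563.
Step k = 2:
  phi_22 = [rho(2) - phi_11 rho(1)] / [1 - phi_11 rho(1)] = [0.2236 - (0.2563)(0.2563)] / [1 - (0.2563)(0.2563)]
         = 0.15791031 / 0.93431031 = 0.169.
Therefore phi_{22} = 0.1690.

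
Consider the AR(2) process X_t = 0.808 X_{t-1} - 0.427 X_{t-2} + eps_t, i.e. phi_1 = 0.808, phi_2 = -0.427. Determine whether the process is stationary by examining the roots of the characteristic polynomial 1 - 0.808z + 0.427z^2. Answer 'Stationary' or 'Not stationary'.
\text{Stationary}

The AR(p) characteristic polynomial is P(z) = 1 - 0.808z + 0.427z^2.
Stationarity requires all roots to lie outside the unit circle, i.e. |z| > 1 for every root.
Set 1 + (-0.808) z + (0.427) z^2 = 0, i.e. a z^2 + b z + c = 0 with a = 0.427, b = -0.808, c = 1.
Discriminant D = b^2 - 4ac = (-0.808)^2 - 4*(0.427)*1 = 0.652864 - (1.708) = -1.055136.
D < 0, so the roots are the complex-conjugate pair z = (-b +/- i sqrt(-D)) / (2a) = 0.9461 +/- 1.2028i.
For a conjugate pair |z|^2 = z * conj(z) = (product of roots) = c/a = 1/(0.427) = 2.34192, so |z| = sqrt(2.34192) = 1.5303 for both roots.
Moduli of all roots: 1.5303, 1.5303.
All moduli strictly greater than 1? Yes.
Verdict: Stationary.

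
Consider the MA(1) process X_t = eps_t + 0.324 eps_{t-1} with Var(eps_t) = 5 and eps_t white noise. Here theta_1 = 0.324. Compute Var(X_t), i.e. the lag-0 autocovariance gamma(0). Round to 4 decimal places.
\gamma(0) = 5.5249

For an MA(q) process X_t = eps_t + sum_i theta_i eps_{t-i} with
Var(eps_t) = sigma^2, the variance is
  gamma(0) = sigma^2 * (1 + sum_i theta_i^2).
  sum_i theta_i^2 = (0.324)^2 = 0.104976.
  gamma(0) = 5 * (1 + 0.104976) = 5 * 1.104976 = 5.52488, which rounds to 5.5249.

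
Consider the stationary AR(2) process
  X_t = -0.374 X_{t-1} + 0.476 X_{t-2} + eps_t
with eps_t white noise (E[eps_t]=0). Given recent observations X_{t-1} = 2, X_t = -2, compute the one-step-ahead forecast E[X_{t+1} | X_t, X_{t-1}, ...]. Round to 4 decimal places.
E[X_{t+1} \mid \mathcal F_t] = 1.7000

For an AR(p) model X_t = c + sum_i phi_i X_{t-i} + eps_t, the
one-step-ahead conditional mean is
  E[X_{t+1} | X_t, ...] = c + sum_i phi_i X_{t+1-i}.
Substitute known values:
  E[X_{t+1} | ...] = (-0.374) * (-2) + (0.476) * (2)
                   = 1.7000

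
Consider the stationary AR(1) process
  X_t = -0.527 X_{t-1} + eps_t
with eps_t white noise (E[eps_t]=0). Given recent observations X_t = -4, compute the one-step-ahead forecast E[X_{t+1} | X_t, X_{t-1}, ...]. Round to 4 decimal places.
E[X_{t+1} \mid \mathcal F_t] = 2.1080

For an AR(p) model X_t = c + sum_i phi_i X_{t-i} + eps_t, the
one-step-ahead conditional mean is
  E[X_{t+1} | X_t, ...] = c + sum_i phi_i X_{t+1-i}.
Substitute known values:
  E[X_{t+1} | ...] = (-0.527) * (-4)
                   = 2.1080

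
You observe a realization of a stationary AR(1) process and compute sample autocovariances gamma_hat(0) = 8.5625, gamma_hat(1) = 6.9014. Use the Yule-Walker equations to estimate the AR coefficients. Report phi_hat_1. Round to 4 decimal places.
\hat\phi_{1} = 0.8060

The Yule-Walker equations for an AR(p) process read, in matrix form,
  Gamma_p phi = r_p,   with   (Gamma_p)_{ij} = gamma(|i - j|),
                       (r_p)_i = gamma(i),   i,j = 1..p.
Substitute the sample gammas (Toeplitz matrix and right-hand side of size 1):
  Gamma_p = [[8.5625]]
  r_p     = [6.9014]
With p = 1 this is the single equation gamma(0) phi_1 = gamma(1):
  phi_hat_1 = gamma(1) / gamma(0) = 6.9014 / 8.5625 = 0.8060.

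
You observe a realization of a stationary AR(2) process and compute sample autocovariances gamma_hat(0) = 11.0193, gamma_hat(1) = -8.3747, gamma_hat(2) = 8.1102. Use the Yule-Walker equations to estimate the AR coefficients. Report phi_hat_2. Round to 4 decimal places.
\hat\phi_{2} = 0.3750

The Yule-Walker equations for an AR(p) process read, in matrix form,
  Gamma_p phi = r_p,   with   (Gamma_p)_{ij} = gamma(|i - j|),
                       (r_p)_i = gamma(i),   i,j = 1..p.
Substitute the sample gammas (Toeplitz matrix and right-hand side of size 2):
  Gamma_p = [[11.0193, -8.3747], [-8.3747, 11.0193]]
  r_p     = [-8.3747, 8.1102]
Written out:
  11.0193 phi_1 - 8.3747 phi_2 = -8.3747
  -8.3747 phi_1 + 11.0193 phi_2 = 8.1102
Solve by Cramer's rule:
  det = gamma(0)^2 - gamma(1)^2 = (11.0193)^2 - (-8.3747)^2 = 121.42497249 - 70.13560009 = 51.2893724
  phi_hat_1 = [gamma(1) gamma(0) - gamma(1) gamma(2)] / det = [(-8.3747)(11.0193) - (-8.3747)(8.1102)] / 51.2893724 = -24.36283977 / 51.2893724 = -0.475
  phi_hat_2 = [gamma(0) gamma(2) - gamma(1)^2] / det = [(11.0193)(8.1102) - (-8.3747)^2] / 51.2893724 = 19.23312677 / 51.2893724 = 0.375
So phi_hat = [-0.4750, 0.3750].
Therefore phi_hat_2 = 0.3750.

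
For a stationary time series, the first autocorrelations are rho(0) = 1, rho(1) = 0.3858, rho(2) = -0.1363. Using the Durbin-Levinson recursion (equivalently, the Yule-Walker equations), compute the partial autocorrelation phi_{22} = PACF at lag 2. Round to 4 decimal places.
\phi_{22} = -0.3350

The PACF at lag k is phi_{kk}, the last component of the solution
to the Yule-Walker system G_k phi = r_k where
  (G_k)_{ij} = rho(|i - j|), (r_k)_i = rho(i), i,j = 1..k.
Equivalently, Durbin-Levinson gives phi_{kk} iteratively:
  phi_{11} = rho(1)
  phi_{kk} = [rho(k) - sum_{j=1..k-1} phi_{k-1,j} rho(k-j)]
            / [1 - sum_{j=1..k-1} phi_{k-1,j} rho(j)],
  phi_{k,j} = phi_{k-1,j} - phi_{kk} phi_{k-1,k-j},  j = 1..k-1.
Step k = 1:
  phi_11 = rho(1) = 0.3858.
Step k = 2:
  phi_22 = [rho(2) - phi_11 rho(1)] / [1 - phi_11 rho(1)] = [-0.1363 - (0.3858)(0.3858)] / [1 - (0.3858)(0.3858)]
         = -0.28514164 / 0.85115836 = -0.335.
Therefore phi_{22} = -0.3350.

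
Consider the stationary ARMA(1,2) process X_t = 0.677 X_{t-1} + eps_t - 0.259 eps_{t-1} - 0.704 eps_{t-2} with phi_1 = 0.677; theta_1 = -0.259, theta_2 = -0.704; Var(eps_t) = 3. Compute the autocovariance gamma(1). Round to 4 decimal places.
\gamma(1) = 1.3907

Multiply the model equation by X_{t-k} and take expectations. With theta_0 = psi_0 = 1 and psi_j the MA(infinity) weights, this gives
  gamma(k) - sum_i phi_i gamma(k-i) = c_k,
  c_k = sigma^2 * sum_{j=k..q} theta_j psi_{j-k}   (c_k = 0 for k > q),
using gamma(-m) = gamma(m).
psi-weights needed (psi_j = theta_j + sum_i phi_i psi_{j-i}):
  psi_1 = theta_1 + phi_1 = -0.259 + (0.677) = 0.418
  psi_2 = theta_2 + phi_1 psi_1 = -0.704 + (0.677)(0.418) = -0.421014
Right-hand sides:
  c_0 = sigma^2 (1 + theta_1 psi_1 + theta_2 psi_2) = 3 * (1 + (-0.259)(0.418) + (-0.704)(-0.421014)) = 3 * 1.188132 = 3.564396
  c_1 = sigma^2 (theta_1 + theta_2 psi_1) = 3 * (-0.259 + (-0.704)(0.418)) = -1.659816
  c_2 = sigma^2 theta_2 = 3 * (-0.704) = -2.112
Equations for k = 0 and k = 1 (AR order 1):
  gamma(0) = phi_1 gamma(1) + c_0
  gamma(1) = phi_1 gamma(0) + c_1
Substituting the second into the first: gamma(0) (1 - phi_1^2) = c_0 + phi_1 c_1, so
  gamma(0) = (c_0 + phi_1 c_1) / (1 - phi_1^2) = (3.564396 + (0.677)(-1.659816)) / (1 - (0.677)^2) = 2.4407 / 0.541671 = 4.505872.
  gamma(1) = phi_1 gamma(0) + c_1 = (0.677)(4.505872) + (-1.659816) = 1.390659.
Therefore gamma(1) = 1.3907 (to 4 decimal places).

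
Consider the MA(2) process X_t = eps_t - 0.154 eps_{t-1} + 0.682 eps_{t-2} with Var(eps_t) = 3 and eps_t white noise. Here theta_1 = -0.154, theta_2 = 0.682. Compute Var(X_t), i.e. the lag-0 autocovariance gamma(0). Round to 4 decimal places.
\gamma(0) = 4.4665

For an MA(q) process X_t = eps_t + sum_i theta_i eps_{t-i} with
Var(eps_t) = sigma^2, the variance is
  gamma(0) = sigma^2 * (1 + sum_i theta_i^2).
  sum_i theta_i^2 = (-0.154)^2 + (0.682)^2 = 0.023716 + 0.465124 = 0.48884.
  gamma(0) = 3 * (1 + 0.48884) = 3 * 1.48884 = 4.46652, which rounds to 4.4665.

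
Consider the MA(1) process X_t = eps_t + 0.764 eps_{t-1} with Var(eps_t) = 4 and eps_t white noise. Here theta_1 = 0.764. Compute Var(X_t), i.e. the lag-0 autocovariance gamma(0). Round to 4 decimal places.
\gamma(0) = 6.3348

For an MA(q) process X_t = eps_t + sum_i theta_i eps_{t-i} with
Var(eps_t) = sigma^2, the variance is
  gamma(0) = sigma^2 * (1 + sum_i theta_i^2).
  sum_i theta_i^2 = (0.764)^2 = 0.583696.
  gamma(0) = 4 * (1 + 0.583696) = 4 * 1.583696 = 6.334784, which rounds to 6.3348.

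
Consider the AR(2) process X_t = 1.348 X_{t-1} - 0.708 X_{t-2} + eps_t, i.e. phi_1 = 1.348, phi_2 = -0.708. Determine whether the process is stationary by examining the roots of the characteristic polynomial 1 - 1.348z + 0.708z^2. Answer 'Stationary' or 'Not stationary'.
\text{Stationary}

The AR(p) characteristic polynomial is P(z) = 1 - 1.348z + 0.708z^2.
Stationarity requires all roots to lie outside the unit circle, i.e. |z| > 1 for every root.
Set 1 + (-1.348) z + (0.708) z^2 = 0, i.e. a z^2 + b z + c = 0 with a = 0.708, b = -1.348, c = 1.
Discriminant D = b^2 - 4ac = (-1.348)^2 - 4*(0.708)*1 = 1.817104 - (2.832) = -1.014896.
D < 0, so the roots are the complex-conjugate pair z = (-b +/- i sqrt(-D)) / (2a) = 0.952 +/- 0.7115i.
For a conjugate pair |z|^2 = z * conj(z) = (product of roots) = c/a = 1/(0.708) = 1.412429, so |z| = sqrt(1.412429) = 1.1885 for both roots.
Moduli of all roots: 1.1885, 1.1885.
All moduli strictly greater than 1? Yes.
Verdict: Stationary.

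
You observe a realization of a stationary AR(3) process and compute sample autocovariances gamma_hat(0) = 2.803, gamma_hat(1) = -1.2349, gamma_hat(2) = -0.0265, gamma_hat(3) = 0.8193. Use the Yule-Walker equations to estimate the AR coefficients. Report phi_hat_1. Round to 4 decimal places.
\hat\phi_{1} = -0.4930

The Yule-Walker equations for an AR(p) process read, in matrix form,
  Gamma_p phi = r_p,   with   (Gamma_p)_{ij} = gamma(|i - j|),
                       (r_p)_i = gamma(i),   i,j = 1..p.
Substitute the sample gammas (Toeplitz matrix and right-hand side of size 3):
  Gamma_p = [[2.803, -1.2349, -0.0265], [-1.2349, 2.803, -1.2349], [-0.0265, -1.2349, 2.803]]
  r_p     = [-1.2349, -0.0265, 0.8193]
Written out (R1..R3):
  (R1) 2.803 phi_1 - 1.2349 phi_2 - 0.0265 phi_3 = -1.2349
  (R2) -1.2349 phi_1 + 2.803 phi_2 - 1.2349 phi_3 = -0.0265
  (R3) -0.0265 phi_1 - 1.2349 phi_2 + 2.803 phi_3 = 0.8193
Gaussian elimination:
  R2 <- R2 - (-1.2349/2.803) R1 = R2 - (-0.440564) R1:  2.258948 phi_2 - 1.246575 phi_3 = -0.570552
  R3 <- R3 - (-0.0265/2.803) R1 = R3 - (-0.009454) R1:  -1.246575 phi_2 + 2.802749 phi_3 = 0.807625
  R3 <- R3 - (-1.246575/2.258948) R2 = R3 - (-0.551839) R2:  2.114841 phi_3 = 0.492772
Back-substitution:
  phi_hat_3 = 0.492772 / 2.114841 = 0.233007
  phi_hat_2 = (-0.570552 - (-1.246575)(0.233007)) / 2.258948 = -0.123992
  phi_hat_1 = (-1.2349 - (-1.2349)(-0.123992) - (-0.0265)(0.233007)) / 2.803 = -0.492987
So phi_hat = [-0.4930, -0.1240, 0.2330].
Therefore phi_hat_1 = -0.4930.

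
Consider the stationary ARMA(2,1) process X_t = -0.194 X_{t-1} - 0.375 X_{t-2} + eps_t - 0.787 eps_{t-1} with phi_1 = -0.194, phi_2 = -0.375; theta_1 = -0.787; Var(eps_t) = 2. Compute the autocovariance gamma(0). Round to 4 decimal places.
\gamma(0) = 4.3726

Multiply the model equation by X_{t-k} and take expectations. With theta_0 = psi_0 = 1 and psi_j the MA(infinity) weights, this gives
  gamma(k) - sum_i phi_i gamma(k-i) = c_k,
  c_k = sigma^2 * sum_{j=k..q} theta_j psi_{j-k}   (c_k = 0 for k > q),
using gamma(-m) = gamma(m).
psi-weights needed (psi_j = theta_j + sum_i phi_i psi_{j-i}):
  psi_1 = theta_1 + phi_1 = -0.787 + (-0.194) = -0.981
Right-hand sides:
  c_0 = sigma^2 (1 + theta_1 psi_1) = 2 * (1 + (-0.787)(-0.981)) = 2 * 1.772047 = 3.544094
  c_1 = sigma^2 theta_1 = 2 * (-0.787) = -1.574
  c_2 = 0
Equations for k = 0, 1, 2 (AR order 2, c_2 = 0):
  (E0) gamma(0) = phi_1 gamma(1) + phi_2 gamma(2) + c_0
  (E1) gamma(1) = phi_1 gamma(0) + phi_2 gamma(1) + c_1
  (E2) gamma(2) = phi_1 gamma(1) + phi_2 gamma(0)
From (E1): gamma(1) = A gamma(0) + B with
  A = phi_1 / (1 - phi_2) = -0.194 / 1.375 = -0.141091,   B = c_1 / (1 - phi_2) = -1.574 / 1.375 = -1.144727.
Insert (E2) into (E0): gamma(0) (1 - phi_2^2) = phi_1 (1 + phi_2) gamma(1) + c_0.
  phi_1 (1 + phi_2) = (-0.194)(0.625) = -0.12125,   1 - phi_2^2 = 0.859375.
Replace gamma(1) by A gamma(0) + B and collect gamma(0):
  gamma(0) [0.859375 - (-0.12125)(-0.141091)] = (-0.12125)(-1.144727) + 3.544094
  gamma(0) * 0.842268 = 3.682892
  gamma(0) = 3.682892 / 0.842268 = 4.372591.
Therefore gamma(0) = 4.3726 (to 4 decimal places).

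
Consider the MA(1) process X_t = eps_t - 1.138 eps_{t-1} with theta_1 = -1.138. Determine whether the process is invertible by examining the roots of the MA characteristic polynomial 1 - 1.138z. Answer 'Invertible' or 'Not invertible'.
\text{Not invertible}

The MA(q) characteristic polynomial is P(z) = 1 - 1.138z.
Invertibility requires all roots to lie outside the unit circle, i.e. |z| > 1 for every root.
This is linear in z: 1 + (-1.138) z = 0  =>  z = -1/(-1.138) = 0.878735,  |z| = 0.878735.
Moduli of all roots: 0.8787.
All moduli strictly greater than 1? No.
Verdict: Not invertible.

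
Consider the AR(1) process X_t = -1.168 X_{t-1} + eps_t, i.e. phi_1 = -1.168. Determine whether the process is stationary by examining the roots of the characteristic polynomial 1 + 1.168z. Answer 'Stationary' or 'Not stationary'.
\text{Not stationary}

The AR(p) characteristic polynomial is P(z) = 1 + 1.168z.
Stationarity requires all roots to lie outside the unit circle, i.e. |z| > 1 for every root.
This is linear in z: 1 + (1.168) z = 0  =>  z = -1/(1.168) = -0.856164,  |z| = 0.856164.
Moduli of all roots: 0.8562.
All moduli strictly greater than 1? No.
Verdict: Not stationary.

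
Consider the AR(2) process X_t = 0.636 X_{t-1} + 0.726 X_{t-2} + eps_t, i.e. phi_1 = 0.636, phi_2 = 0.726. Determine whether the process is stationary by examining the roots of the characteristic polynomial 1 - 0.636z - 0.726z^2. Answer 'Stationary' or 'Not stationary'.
\text{Not stationary}

The AR(p) characteristic polynomial is P(z) = 1 - 0.636z - 0.726z^2.
Stationarity requires all roots to lie outside the unit circle, i.e. |z| > 1 for every root.
Set 1 + (-0.636) z + (-0.726) z^2 = 0, i.e. a z^2 + b z + c = 0 with a = -0.726, b = -0.636, c = 1.
Discriminant D = b^2 - 4ac = (-0.636)^2 - 4*(-0.726)*1 = 0.404496 - (-2.904) = 3.308496.
D >= 0, so the roots are real: z = (-b +/- sqrt(D)) / (2a) = (0.636 +/- 1.818927) / (-1.452).
  z_1 = (0.636 + 1.818927) / (-1.452) = -1.6907,   |z_1| = 1.6907.
  z_2 = (0.636 - 1.818927) / (-1.452) = 0.8147,   |z_2| = 0.8147.
Moduli of all roots: 1.6907, 0.8147.
All moduli strictly greater than 1? No.
Verdict: Not stationary.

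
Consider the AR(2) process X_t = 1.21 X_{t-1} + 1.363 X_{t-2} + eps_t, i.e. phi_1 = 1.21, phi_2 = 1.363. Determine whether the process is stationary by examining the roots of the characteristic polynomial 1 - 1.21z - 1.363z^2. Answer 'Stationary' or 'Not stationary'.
\text{Not stationary}

The AR(p) characteristic polynomial is P(z) = 1 - 1.21z - 1.363z^2.
Stationarity requires all roots to lie outside the unit circle, i.e. |z| > 1 for every root.
Set 1 + (-1.21) z + (-1.363) z^2 = 0, i.e. a z^2 + b z + c = 0 with a = -1.363, b = -1.21, c = 1.
Discriminant D = b^2 - 4ac = (-1.21)^2 - 4*(-1.363)*1 = 1.4641 - (-5.452) = 6.9161.
D >= 0, so the roots are real: z = (-b +/- sqrt(D)) / (2a) = (1.21 +/- 2.629848) / (-2.726).
  z_1 = (1.21 + 2.629848) / (-2.726) = -1.4086,   |z_1| = 1.4086.
  z_2 = (1.21 - 2.629848) / (-2.726) = 0.5209,   |z_2| = 0.5209.
Moduli of all roots: 1.4086, 0.5209.
All moduli strictly greater than 1? No.
Verdict: Not stationary.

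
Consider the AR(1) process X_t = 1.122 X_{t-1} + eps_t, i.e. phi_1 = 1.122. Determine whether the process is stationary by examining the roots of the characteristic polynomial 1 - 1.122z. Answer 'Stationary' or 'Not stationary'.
\text{Not stationary}

The AR(p) characteristic polynomial is P(z) = 1 - 1.122z.
Stationarity requires all roots to lie outside the unit circle, i.e. |z| > 1 for every root.
This is linear in z: 1 + (-1.122) z = 0  =>  z = -1/(-1.122) = 0.891266,  |z| = 0.891266.
Moduli of all roots: 0.8913.
All moduli strictly greater than 1? No.
Verdict: Not stationary.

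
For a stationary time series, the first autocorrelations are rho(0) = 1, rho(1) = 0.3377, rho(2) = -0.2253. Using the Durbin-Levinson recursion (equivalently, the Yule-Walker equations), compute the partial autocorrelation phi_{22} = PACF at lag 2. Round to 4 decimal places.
\phi_{22} = -0.3830

The PACF at lag k is phi_{kk}, the last component of the solution
to the Yule-Walker system G_k phi = r_k where
  (G_k)_{ij} = rho(|i - j|), (r_k)_i = rho(i), i,j = 1..k.
Equivalently, Durbin-Levinson gives phi_{kk} iteratively:
  phi_{11} = rho(1)
  phi_{kk} = [rho(k) - sum_{j=1..k-1} phi_{k-1,j} rho(k-j)]
            / [1 - sum_{j=1..k-1} phi_{k-1,j} rho(j)],
  phi_{k,j} = phi_{k-1,j} - phi_{kk} phi_{k-1,k-j},  j = 1..k-1.
Step k = 1:
  phi_11 = rho(1) = 0.3377.
Step k = 2:
  phi_22 = [rho(2) - phi_11 rho(1)] / [1 - phi_11 rho(1)] = [-0.2253 - (0.3377)(0.3377)] / [1 - (0.3377)(0.3377)]
         = -0.33934129 / 0.88595871 = -0.383.
Therefore phi_{22} = -0.3830.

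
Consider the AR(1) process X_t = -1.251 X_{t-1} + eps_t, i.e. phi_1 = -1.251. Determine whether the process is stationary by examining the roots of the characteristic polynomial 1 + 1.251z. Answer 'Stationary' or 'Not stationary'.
\text{Not stationary}

The AR(p) characteristic polynomial is P(z) = 1 + 1.251z.
Stationarity requires all roots to lie outside the unit circle, i.e. |z| > 1 for every root.
This is linear in z: 1 + (1.251) z = 0  =>  z = -1/(1.251) = -0.799361,  |z| = 0.799361.
Moduli of all roots: 0.7994.
All moduli strictly greater than 1? No.
Verdict: Not stationary.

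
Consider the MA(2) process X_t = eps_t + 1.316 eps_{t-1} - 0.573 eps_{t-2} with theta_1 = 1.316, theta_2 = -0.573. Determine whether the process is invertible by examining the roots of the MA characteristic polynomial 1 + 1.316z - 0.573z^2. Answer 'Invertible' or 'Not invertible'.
\text{Not invertible}

The MA(q) characteristic polynomial is P(z) = 1 + 1.316z - 0.573z^2.
Invertibility requires all roots to lie outside the unit circle, i.e. |z| > 1 for every root.
Set 1 + (1.316) z + (-0.573) z^2 = 0, i.e. a z^2 + b z + c = 0 with a = -0.573, b = 1.316, c = 1.
Discriminant D = b^2 - 4ac = (1.316)^2 - 4*(-0.573)*1 = 1.731856 - (-2.292) = 4.023856.
D >= 0, so the roots are real: z = (-b +/- sqrt(D)) / (2a) = (-1.316 +/- 2.005955) / (-1.146).
  z_1 = (-1.316 + 2.005955) / (-1.146) = -0.6021,   |z_1| = 0.6021.
  z_2 = (-1.316 - 2.005955) / (-1.146) = 2.8987,   |z_2| = 2.8987.
Moduli of all roots: 0.6021, 2.8987.
All moduli strictly greater than 1? No.
Verdict: Not invertible.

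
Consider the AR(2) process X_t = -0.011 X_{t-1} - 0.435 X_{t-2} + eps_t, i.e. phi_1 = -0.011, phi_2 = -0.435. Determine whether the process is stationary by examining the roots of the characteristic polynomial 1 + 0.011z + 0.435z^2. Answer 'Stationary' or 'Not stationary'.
\text{Stationary}

The AR(p) characteristic polynomial is P(z) = 1 + 0.011z + 0.435z^2.
Stationarity requires all roots to lie outside the unit circle, i.e. |z| > 1 for every root.
Set 1 + (0.011) z + (0.435) z^2 = 0, i.e. a z^2 + b z + c = 0 with a = 0.435, b = 0.011, c = 1.
Discriminant D = b^2 - 4ac = (0.011)^2 - 4*(0.435)*1 = 0.000121 - (1.74) = -1.739879.
D < 0, so the roots are the complex-conjugate pair z = (-b +/- i sqrt(-D)) / (2a) = -0.0126 +/- 1.5161i.
For a conjugate pair |z|^2 = z * conj(z) = (product of roots) = c/a = 1/(0.435) = 2.298851, so |z| = sqrt(2.298851) = 1.5162 for both roots.
Moduli of all roots: 1.5162, 1.5162.
All moduli strictly greater than 1? Yes.
Verdict: Stationary.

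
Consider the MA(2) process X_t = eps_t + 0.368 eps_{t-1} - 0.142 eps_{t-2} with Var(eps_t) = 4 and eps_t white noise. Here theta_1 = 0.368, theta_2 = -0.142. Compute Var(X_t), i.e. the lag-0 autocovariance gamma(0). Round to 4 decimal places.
\gamma(0) = 4.6224

For an MA(q) process X_t = eps_t + sum_i theta_i eps_{t-i} with
Var(eps_t) = sigma^2, the variance is
  gamma(0) = sigma^2 * (1 + sum_i theta_i^2).
  sum_i theta_i^2 = (0.368)^2 + (-0.142)^2 = 0.135424 + 0.020164 = 0.155588.
  gamma(0) = 4 * (1 + 0.155588) = 4 * 1.155588 = 4.622352, which rounds to 4.6224.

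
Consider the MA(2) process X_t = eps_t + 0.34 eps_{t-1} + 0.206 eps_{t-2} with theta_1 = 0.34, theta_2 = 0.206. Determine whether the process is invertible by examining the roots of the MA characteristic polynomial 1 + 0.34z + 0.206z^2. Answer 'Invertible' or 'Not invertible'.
\text{Invertible}

The MA(q) characteristic polynomial is P(z) = 1 + 0.34z + 0.206z^2.
Invertibility requires all roots to lie outside the unit circle, i.e. |z| > 1 for every root.
Set 1 + (0.34) z + (0.206) z^2 = 0, i.e. a z^2 + b z + c = 0 with a = 0.206, b = 0.34, c = 1.
Discriminant D = b^2 - 4ac = (0.34)^2 - 4*(0.206)*1 = 0.1156 - (0.824) = -0.7084.
D < 0, so the roots are the complex-conjugate pair z = (-b +/- i sqrt(-D)) / (2a) = -0.8252 +/- 2.0429i.
For a conjugate pair |z|^2 = z * conj(z) = (product of roots) = c/a = 1/(0.206) = 4.854369, so |z| = sqrt(4.854369) = 2.2033 for both roots.
Moduli of all roots: 2.2033, 2.2033.
All moduli strictly greater than 1? Yes.
Verdict: Invertible.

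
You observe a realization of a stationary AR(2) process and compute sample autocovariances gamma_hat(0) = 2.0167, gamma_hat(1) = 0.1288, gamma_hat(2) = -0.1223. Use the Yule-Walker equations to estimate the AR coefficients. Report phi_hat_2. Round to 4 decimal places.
\hat\phi_{2} = -0.0650

The Yule-Walker equations for an AR(p) process read, in matrix form,
  Gamma_p phi = r_p,   with   (Gamma_p)_{ij} = gamma(|i - j|),
                       (r_p)_i = gamma(i),   i,j = 1..p.
Substitute the sample gammas (Toeplitz matrix and right-hand side of size 2):
  Gamma_p = [[2.0167, 0.1288], [0.1288, 2.0167]]
  r_p     = [0.1288, -0.1223]
Written out:
  2.0167 phi_1 + 0.1288 phi_2 = 0.1288
  0.1288 phi_1 + 2.0167 phi_2 = -0.1223
Solve by Cramer's rule:
  det = gamma(0)^2 - gamma(1)^2 = (2.0167)^2 - (0.1288)^2 = 4.06707889 - 0.01658944 = 4.05048945
  phi_hat_1 = [gamma(1) gamma(0) - gamma(1) gamma(2)] / det = [(0.1288)(2.0167) - (0.1288)(-0.1223)] / 4.05048945 = 0.2755032 / 4.05048945 = 0.068
  phi_hat_2 = [gamma(0) gamma(2) - gamma(1)^2] / det = [(2.0167)(-0.1223) - (0.1288)^2] / 4.05048945 = -0.26323185 / 4.05048945 = -0.065
So phi_hat = [0.0680, -0.0650].
Therefore phi_hat_2 = -0.0650.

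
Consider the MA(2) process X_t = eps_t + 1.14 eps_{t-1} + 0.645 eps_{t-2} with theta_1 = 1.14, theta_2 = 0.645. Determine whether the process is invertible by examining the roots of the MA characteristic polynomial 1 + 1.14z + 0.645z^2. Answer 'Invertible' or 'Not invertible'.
\text{Invertible}

The MA(q) characteristic polynomial is P(z) = 1 + 1.14z + 0.645z^2.
Invertibility requires all roots to lie outside the unit circle, i.e. |z| > 1 for every root.
Set 1 + (1.14) z + (0.645) z^2 = 0, i.e. a z^2 + b z + c = 0 with a = 0.645, b = 1.14, c = 1.
Discriminant D = b^2 - 4ac = (1.14)^2 - 4*(0.645)*1 = 1.2996 - (2.58) = -1.2804.
D < 0, so the roots are the complex-conjugate pair z = (-b +/- i sqrt(-D)) / (2a) = -0.8837 +/- 0.8772i.
For a conjugate pair |z|^2 = z * conj(z) = (product of roots) = c/a = 1/(0.645) = 1.550388, so |z| = sqrt(1.550388) = 1.2451 for both roots.
Moduli of all roots: 1.2451, 1.2451.
All moduli strictly greater than 1? Yes.
Verdict: Invertible.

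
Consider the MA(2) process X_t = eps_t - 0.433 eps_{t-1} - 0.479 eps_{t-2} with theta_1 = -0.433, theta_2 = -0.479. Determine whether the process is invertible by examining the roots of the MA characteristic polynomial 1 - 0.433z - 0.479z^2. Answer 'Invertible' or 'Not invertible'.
\text{Invertible}

The MA(q) characteristic polynomial is P(z) = 1 - 0.433z - 0.479z^2.
Invertibility requires all roots to lie outside the unit circle, i.e. |z| > 1 for every root.
Set 1 + (-0.433) z + (-0.479) z^2 = 0, i.e. a z^2 + b z + c = 0 with a = -0.479, b = -0.433, c = 1.
Discriminant D = b^2 - 4ac = (-0.433)^2 - 4*(-0.479)*1 = 0.187489 - (-1.916) = 2.103489.
D >= 0, so the roots are real: z = (-b +/- sqrt(D)) / (2a) = (0.433 +/- 1.450341) / (-0.958).
  z_1 = (0.433 + 1.450341) / (-0.958) = -1.9659,   |z_1| = 1.9659.
  z_2 = (0.433 - 1.450341) / (-0.958) = 1.0619,   |z_2| = 1.0619.
Moduli of all roots: 1.9659, 1.0619.
All moduli strictly greater than 1? Yes.
Verdict: Invertible.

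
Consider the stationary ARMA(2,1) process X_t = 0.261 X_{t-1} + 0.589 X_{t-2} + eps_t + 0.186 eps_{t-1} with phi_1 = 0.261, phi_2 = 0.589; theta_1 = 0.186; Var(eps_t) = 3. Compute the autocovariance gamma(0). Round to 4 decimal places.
\gamma(0) = 9.7829

Multiply the model equation by X_{t-k} and take expectations. With theta_0 = psi_0 = 1 and psi_j the MA(infinity) weights, this gives
  gamma(k) - sum_i phi_i gamma(k-i) = c_k,
  c_k = sigma^2 * sum_{j=k..q} theta_j psi_{j-k}   (c_k = 0 for k > q),
using gamma(-m) = gamma(m).
psi-weights needed (psi_j = theta_j + sum_i phi_i psi_{j-i}):
  psi_1 = theta_1 + phi_1 = 0.186 + (0.261) = 0.447
Right-hand sides:
  c_0 = sigma^2 (1 + theta_1 psi_1) = 3 * (1 + (0.186)(0.447)) = 3 * 1.083142 = 3.249426
  c_1 = sigma^2 theta_1 = 3 * (0.186) = 0.558
  c_2 = 0
Equations for k = 0, 1, 2 (AR order 2, c_2 = 0):
  (E0) gamma(0) = phi_1 gamma(1) + phi_2 gamma(2) + c_0
  (E1) gamma(1) = phi_1 gamma(0) + phi_2 gamma(1) + c_1
  (E2) gamma(2) = phi_1 gamma(1) + phi_2 gamma(0)
From (E1): gamma(1) = A gamma(0) + B with
  A = phi_1 / (1 - phi_2) = 0.261 / 0.411 = 0.635036,   B = c_1 / (1 - phi_2) = 0.558 / 0.411 = 1.357664.
Insert (E2) into (E0): gamma(0) (1 - phi_2^2) = phi_1 (1 + phi_2) gamma(1) + c_0.
  phi_1 (1 + phi_2) = (0.261)(1.589) = 0.414729,   1 - phi_2^2 = 0.653079.
Replace gamma(1) by A gamma(0) + B and collect gamma(0):
  gamma(0) [0.653079 - (0.414729)(0.635036)] = (0.414729)(1.357664) + 3.249426
  gamma(0) * 0.389711 = 3.812489
  gamma(0) = 3.812489 / 0.389711 = 9.782863.
Therefore gamma(0) = 9.7829 (to 4 decimal places).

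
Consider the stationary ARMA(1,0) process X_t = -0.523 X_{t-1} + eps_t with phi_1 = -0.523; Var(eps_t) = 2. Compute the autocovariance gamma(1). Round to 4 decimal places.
\gamma(1) = -1.4398

Multiply the model equation by X_{t-k} and take expectations. With theta_0 = psi_0 = 1 and psi_j the MA(infinity) weights, this gives
  gamma(k) - sum_i phi_i gamma(k-i) = c_k,
  c_k = sigma^2 * sum_{j=k..q} theta_j psi_{j-k}   (c_k = 0 for k > q),
using gamma(-m) = gamma(m).
Pure AR (q = 0): c_0 = sigma^2 = 2, c_k = 0 for k >= 1.
Equations for k = 0 and k = 1 (AR order 1):
  gamma(0) = phi_1 gamma(1) + c_0
  gamma(1) = phi_1 gamma(0) + c_1
Substituting the second into the first: gamma(0) (1 - phi_1^2) = c_0 + phi_1 c_1, so
  gamma(0) = c_0 / (1 - phi_1^2) = 2 / (1 - (-0.523)^2) = 2 / 0.726471 = 2.753035.
  gamma(1) = phi_1 gamma(0) = (-0.523)(2.753035) = -1.439837.
Therefore gamma(1) = -1.4398 (to 4 decimal places).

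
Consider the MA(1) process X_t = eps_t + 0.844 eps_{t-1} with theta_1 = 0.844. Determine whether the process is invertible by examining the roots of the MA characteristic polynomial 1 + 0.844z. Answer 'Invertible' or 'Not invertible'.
\text{Invertible}

The MA(q) characteristic polynomial is P(z) = 1 + 0.844z.
Invertibility requires all roots to lie outside the unit circle, i.e. |z| > 1 for every root.
This is linear in z: 1 + (0.844) z = 0  =>  z = -1/(0.844) = -1.184834,  |z| = 1.184834.
Moduli of all roots: 1.1848.
All moduli strictly greater than 1? Yes.
Verdict: Invertible.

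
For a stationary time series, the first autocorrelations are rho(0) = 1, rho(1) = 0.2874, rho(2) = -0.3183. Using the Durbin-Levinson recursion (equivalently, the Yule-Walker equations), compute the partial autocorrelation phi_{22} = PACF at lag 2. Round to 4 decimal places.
\phi_{22} = -0.4370

The PACF at lag k is phi_{kk}, the last component of the solution
to the Yule-Walker system G_k phi = r_k where
  (G_k)_{ij} = rho(|i - j|), (r_k)_i = rho(i), i,j = 1..k.
Equivalently, Durbin-Levinson gives phi_{kk} iteratively:
  phi_{11} = rho(1)
  phi_{kk} = [rho(k) - sum_{j=1..k-1} phi_{k-1,j} rho(k-j)]
            / [1 - sum_{j=1..k-1} phi_{k-1,j} rho(j)],
  phi_{k,j} = phi_{k-1,j} - phi_{kk} phi_{k-1,k-j},  j = 1..k-1.
Step k = 1:
  phi_11 = rho(1) = 0.2874.
Step k = 2:
  phi_22 = [rho(2) - phi_11 rho(1)] / [1 - phi_11 rho(1)] = [-0.3183 - (0.2874)(0.2874)] / [1 - (0.2874)(0.2874)]
         = -0.40089876 / 0.91740124 = -0.437.
Therefore phi_{22} = -0.4370.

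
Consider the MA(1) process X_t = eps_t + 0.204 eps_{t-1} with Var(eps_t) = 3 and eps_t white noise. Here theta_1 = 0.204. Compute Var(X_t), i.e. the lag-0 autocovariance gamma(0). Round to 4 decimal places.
\gamma(0) = 3.1248

For an MA(q) process X_t = eps_t + sum_i theta_i eps_{t-i} with
Var(eps_t) = sigma^2, the variance is
  gamma(0) = sigma^2 * (1 + sum_i theta_i^2).
  sum_i theta_i^2 = (0.204)^2 = 0.041616.
  gamma(0) = 3 * (1 + 0.041616) = 3 * 1.041616 = 3.124848, which rounds to 3.1248.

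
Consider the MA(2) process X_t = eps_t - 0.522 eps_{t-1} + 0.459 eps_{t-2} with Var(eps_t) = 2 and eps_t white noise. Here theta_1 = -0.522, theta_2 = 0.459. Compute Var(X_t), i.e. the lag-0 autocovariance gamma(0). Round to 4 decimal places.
\gamma(0) = 2.9663

For an MA(q) process X_t = eps_t + sum_i theta_i eps_{t-i} with
Var(eps_t) = sigma^2, the variance is
  gamma(0) = sigma^2 * (1 + sum_i theta_i^2).
  sum_i theta_i^2 = (-0.522)^2 + (0.459)^2 = 0.272484 + 0.210681 = 0.483165.
  gamma(0) = 2 * (1 + 0.483165) = 2 * 1.483165 = 2.96633, which rounds to 2.9663.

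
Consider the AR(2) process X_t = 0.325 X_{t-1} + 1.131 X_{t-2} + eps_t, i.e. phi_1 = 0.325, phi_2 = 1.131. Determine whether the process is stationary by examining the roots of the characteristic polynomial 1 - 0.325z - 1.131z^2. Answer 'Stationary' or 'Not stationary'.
\text{Not stationary}

The AR(p) characteristic polynomial is P(z) = 1 - 0.325z - 1.131z^2.
Stationarity requires all roots to lie outside the unit circle, i.e. |z| > 1 for every root.
Set 1 + (-0.325) z + (-1.131) z^2 = 0, i.e. a z^2 + b z + c = 0 with a = -1.131, b = -0.325, c = 1.
Discriminant D = b^2 - 4ac = (-0.325)^2 - 4*(-1.131)*1 = 0.105625 - (-4.524) = 4.629625.
D >= 0, so the roots are real: z = (-b +/- sqrt(D)) / (2a) = (0.325 +/- 2.151656) / (-2.262).
  z_1 = (0.325 + 2.151656) / (-2.262) = -1.0949,   |z_1| = 1.0949.
  z_2 = (0.325 - 2.151656) / (-2.262) = 0.8075,   |z_2| = 0.8075.
Moduli of all roots: 1.0949, 0.8075.
All moduli strictly greater than 1? No.
Verdict: Not stationary.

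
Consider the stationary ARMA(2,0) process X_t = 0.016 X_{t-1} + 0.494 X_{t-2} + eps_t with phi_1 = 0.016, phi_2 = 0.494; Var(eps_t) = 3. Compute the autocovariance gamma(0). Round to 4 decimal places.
\gamma(0) = 3.9724

Multiply the model equation by X_{t-k} and take expectations. With theta_0 = psi_0 = 1 and psi_j the MA(infinity) weights, this gives
  gamma(k) - sum_i phi_i gamma(k-i) = c_k,
  c_k = sigma^2 * sum_{j=k..q} theta_j psi_{j-k}   (c_k = 0 for k > q),
using gamma(-m) = gamma(m).
Pure AR (q = 0): c_0 = sigma^2 = 3, c_k = 0 for k >= 1.
Equations for k = 0, 1, 2 (AR order 2, c_2 = 0):
  (E0) gamma(0) = phi_1 gamma(1) + phi_2 gamma(2) + c_0
  (E1) gamma(1) = phi_1 gamma(0) + phi_2 gamma(1) + c_1
  (E2) gamma(2) = phi_1 gamma(1) + phi_2 gamma(0)
From (E1): gamma(1) = A gamma(0) + B with
  A = phi_1 / (1 - phi_2) = 0.016 / 0.506 = 0.031621,   B = c_1 / (1 - phi_2) = 0 / 0.506 = 0.
Insert (E2) into (E0): gamma(0) (1 - phi_2^2) = phi_1 (1 + phi_2) gamma(1) + c_0.
  phi_1 (1 + phi_2) = (0.016)(1.494) = 0.023904,   1 - phi_2^2 = 0.755964.
Replace gamma(1) by A gamma(0) + B and collect gamma(0):
  gamma(0) [0.755964 - (0.023904)(0.031621)] = c_0 = 3
  gamma(0) * 0.755208 = 3
  gamma(0) = 3 / 0.755208 = 3.972415.
Therefore gamma(0) = 3.9724 (to 4 decimal places).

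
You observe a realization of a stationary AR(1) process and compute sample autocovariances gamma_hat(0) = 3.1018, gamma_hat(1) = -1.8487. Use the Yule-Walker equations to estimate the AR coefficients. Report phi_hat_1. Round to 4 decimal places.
\hat\phi_{1} = -0.5960

The Yule-Walker equations for an AR(p) process read, in matrix form,
  Gamma_p phi = r_p,   with   (Gamma_p)_{ij} = gamma(|i - j|),
                       (r_p)_i = gamma(i),   i,j = 1..p.
Substitute the sample gammas (Toeplitz matrix and right-hand side of size 1):
  Gamma_p = [[3.1018]]
  r_p     = [-1.8487]
With p = 1 this is the single equation gamma(0) phi_1 = gamma(1):
  phi_hat_1 = gamma(1) / gamma(0) = -1.8487 / 3.1018 = -0.5960.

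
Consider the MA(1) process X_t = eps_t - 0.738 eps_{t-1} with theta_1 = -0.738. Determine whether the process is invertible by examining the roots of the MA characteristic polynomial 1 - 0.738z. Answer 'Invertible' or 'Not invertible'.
\text{Invertible}

The MA(q) characteristic polynomial is P(z) = 1 - 0.738z.
Invertibility requires all roots to lie outside the unit circle, i.e. |z| > 1 for every root.
This is linear in z: 1 + (-0.738) z = 0  =>  z = -1/(-0.738) = 1.355014,  |z| = 1.355014.
Moduli of all roots: 1.3550.
All moduli strictly greater than 1? Yes.
Verdict: Invertible.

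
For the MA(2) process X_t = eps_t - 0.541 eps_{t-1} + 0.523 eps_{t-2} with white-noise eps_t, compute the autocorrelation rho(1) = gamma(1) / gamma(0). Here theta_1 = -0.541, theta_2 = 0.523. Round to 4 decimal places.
\rho(1) = -0.5261

For an MA(q) process with theta_0 = 1, the autocovariance is
  gamma(k) = sigma^2 * sum_{i=0..q-k} theta_i * theta_{i+k},
and rho(k) = gamma(k) / gamma(0). Sigma^2 cancels.
  numerator   = (1)*(-0.541) + (-0.541)*(0.523) = -0.823943.
  denominator = (1)^2 + (-0.541)^2 + (0.523)^2 = 1.56621.
  rho(1) = -0.823943 / 1.56621 = -0.5261.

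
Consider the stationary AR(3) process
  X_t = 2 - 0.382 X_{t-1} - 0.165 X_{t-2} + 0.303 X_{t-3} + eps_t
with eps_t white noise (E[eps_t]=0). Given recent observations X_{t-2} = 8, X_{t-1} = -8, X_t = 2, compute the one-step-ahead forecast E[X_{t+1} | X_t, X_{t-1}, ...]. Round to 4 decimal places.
E[X_{t+1} \mid \mathcal F_t] = 4.9800

For an AR(p) model X_t = c + sum_i phi_i X_{t-i} + eps_t, the
one-step-ahead conditional mean is
  E[X_{t+1} | X_t, ...] = c + sum_i phi_i X_{t+1-i}.
Substitute known values:
  E[X_{t+1} | ...] = 2 + (-0.382) * (2) + (-0.165) * (-8) + (0.303) * (8)
                   = 4.9800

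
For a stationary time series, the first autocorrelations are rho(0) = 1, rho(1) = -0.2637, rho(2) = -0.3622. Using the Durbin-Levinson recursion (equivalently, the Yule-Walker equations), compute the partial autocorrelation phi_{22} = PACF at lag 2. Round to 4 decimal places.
\phi_{22} = -0.4640

The PACF at lag k is phi_{kk}, the last component of the solution
to the Yule-Walker system G_k phi = r_k where
  (G_k)_{ij} = rho(|i - j|), (r_k)_i = rho(i), i,j = 1..k.
Equivalently, Durbin-Levinson gives phi_{kk} iteratively:
  phi_{11} = rho(1)
  phi_{kk} = [rho(k) - sum_{j=1..k-1} phi_{k-1,j} rho(k-j)]
            / [1 - sum_{j=1..k-1} phi_{k-1,j} rho(j)],
  phi_{k,j} = phi_{k-1,j} - phi_{kk} phi_{k-1,k-j},  j = 1..k-1.
Step k = 1:
  phi_11 = rho(1) = -0.2637.
Step k = 2:
  phi_22 = [rho(2) - phi_11 rho(1)] / [1 - phi_11 rho(1)] = [-0.3622 - (-0.2637)(-0.2637)] / [1 - (-0.2637)(-0.2637)]
         = -0.43173769 / 0.93046231 = -0.464.
Therefore phi_{22} = -0.4640.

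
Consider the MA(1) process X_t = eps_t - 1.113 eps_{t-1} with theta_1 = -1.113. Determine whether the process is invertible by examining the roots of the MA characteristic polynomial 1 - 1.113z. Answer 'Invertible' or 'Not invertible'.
\text{Not invertible}

The MA(q) characteristic polynomial is P(z) = 1 - 1.113z.
Invertibility requires all roots to lie outside the unit circle, i.e. |z| > 1 for every root.
This is linear in z: 1 + (-1.113) z = 0  =>  z = -1/(-1.113) = 0.898473,  |z| = 0.898473.
Moduli of all roots: 0.8985.
All moduli strictly greater than 1? No.
Verdict: Not invertible.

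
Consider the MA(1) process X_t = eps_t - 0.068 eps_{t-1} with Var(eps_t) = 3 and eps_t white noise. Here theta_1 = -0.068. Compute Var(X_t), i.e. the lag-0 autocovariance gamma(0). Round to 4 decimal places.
\gamma(0) = 3.0139

For an MA(q) process X_t = eps_t + sum_i theta_i eps_{t-i} with
Var(eps_t) = sigma^2, the variance is
  gamma(0) = sigma^2 * (1 + sum_i theta_i^2).
  sum_i theta_i^2 = (-0.068)^2 = 0.004624.
  gamma(0) = 3 * (1 + 0.004624) = 3 * 1.004624 = 3.013872, which rounds to 3.0139.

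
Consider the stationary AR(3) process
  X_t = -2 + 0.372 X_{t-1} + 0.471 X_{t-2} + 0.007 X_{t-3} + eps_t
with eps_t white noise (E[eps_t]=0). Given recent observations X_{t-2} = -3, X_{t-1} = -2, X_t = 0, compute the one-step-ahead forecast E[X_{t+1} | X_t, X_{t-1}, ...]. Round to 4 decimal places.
E[X_{t+1} \mid \mathcal F_t] = -2.9630

For an AR(p) model X_t = c + sum_i phi_i X_{t-i} + eps_t, the
one-step-ahead conditional mean is
  E[X_{t+1} | X_t, ...] = c + sum_i phi_i X_{t+1-i}.
Substitute known values:
  E[X_{t+1} | ...] = -2 + (0.372) * (0) + (0.471) * (-2) + (0.007) * (-3)
                   = -2.9630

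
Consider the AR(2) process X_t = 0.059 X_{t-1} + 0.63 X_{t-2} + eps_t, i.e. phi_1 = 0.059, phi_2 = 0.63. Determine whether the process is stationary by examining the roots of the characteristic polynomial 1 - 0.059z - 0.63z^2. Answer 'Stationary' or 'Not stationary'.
\text{Stationary}

The AR(p) characteristic polynomial is P(z) = 1 - 0.059z - 0.63z^2.
Stationarity requires all roots to lie outside the unit circle, i.e. |z| > 1 for every root.
Set 1 + (-0.059) z + (-0.63) z^2 = 0, i.e. a z^2 + b z + c = 0 with a = -0.63, b = -0.059, c = 1.
Discriminant D = b^2 - 4ac = (-0.059)^2 - 4*(-0.63)*1 = 0.003481 - (-2.52) = 2.523481.
D >= 0, so the roots are real: z = (-b +/- sqrt(D)) / (2a) = (0.059 +/- 1.588547) / (-1.26).
  z_1 = (0.059 + 1.588547) / (-1.26) = -1.3076,   |z_1| = 1.3076.
  z_2 = (0.059 - 1.588547) / (-1.26) = 1.2139,   |z_2| = 1.2139.
Moduli of all roots: 1.3076, 1.2139.
All moduli strictly greater than 1? Yes.
Verdict: Stationary.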